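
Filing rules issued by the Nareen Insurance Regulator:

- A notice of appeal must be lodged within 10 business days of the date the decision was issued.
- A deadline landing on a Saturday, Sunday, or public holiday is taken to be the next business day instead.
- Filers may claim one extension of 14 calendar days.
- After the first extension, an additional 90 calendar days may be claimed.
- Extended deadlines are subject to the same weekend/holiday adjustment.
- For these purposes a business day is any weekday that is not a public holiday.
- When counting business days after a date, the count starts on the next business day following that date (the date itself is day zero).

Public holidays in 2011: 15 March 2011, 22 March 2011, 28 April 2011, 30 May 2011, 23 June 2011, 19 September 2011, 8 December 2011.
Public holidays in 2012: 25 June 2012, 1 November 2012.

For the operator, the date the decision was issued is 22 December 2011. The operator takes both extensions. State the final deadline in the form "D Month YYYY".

Starting the day after 22 December 2011 and counting 10 business days lands on 5 January 2012.
5 January 2012 falls on a Thursday, which is a business day, so no adjustment is needed.
Add the 14 calendar-day extension to 5 January 2012: 19 January 2012.
19 January 2012 falls on a Thursday, which is a business day, so no adjustment is needed.
Applying the 90-calendar-day extension: 19 January 2012 + 90 days = 18 April 2012.
18 April 2012 is a Wednesday and not a listed holiday, so it stands.
The final due date is 18 April 2012.

18 April 2012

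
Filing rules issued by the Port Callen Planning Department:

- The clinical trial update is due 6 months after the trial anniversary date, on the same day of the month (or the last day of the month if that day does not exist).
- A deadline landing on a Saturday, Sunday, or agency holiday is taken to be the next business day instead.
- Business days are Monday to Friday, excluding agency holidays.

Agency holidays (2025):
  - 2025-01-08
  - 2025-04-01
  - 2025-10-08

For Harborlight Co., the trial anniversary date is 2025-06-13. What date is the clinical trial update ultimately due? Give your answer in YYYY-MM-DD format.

2025-12-15

Moving 6 months forward from 2025-06-13 on the corresponding day gives 2025-12-13.
2025-12-13 is a Saturday, so it moves to the next business day, 2025-12-15 (Monday).
The final due date is 2025-12-15.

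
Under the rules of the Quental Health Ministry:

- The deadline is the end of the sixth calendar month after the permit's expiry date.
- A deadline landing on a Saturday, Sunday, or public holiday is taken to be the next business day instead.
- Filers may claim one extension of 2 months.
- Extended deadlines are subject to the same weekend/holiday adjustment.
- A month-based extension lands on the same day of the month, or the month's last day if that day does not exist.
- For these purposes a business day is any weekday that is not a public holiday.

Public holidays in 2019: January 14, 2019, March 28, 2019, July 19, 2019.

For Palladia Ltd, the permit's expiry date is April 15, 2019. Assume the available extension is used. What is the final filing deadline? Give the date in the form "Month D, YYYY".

6 months after April 15, 2019 falls in October 2019; the last day of that month is October 31, 2019.
October 31, 2019 is a Thursday and not a listed holiday, so it stands.
Applying the 2 months extension: 2 months after October 31, 2019 is December 31, 2019.
December 31, 2019 (Tuesday) is already a business day.
The final due date is December 31, 2019.

December 31, 2019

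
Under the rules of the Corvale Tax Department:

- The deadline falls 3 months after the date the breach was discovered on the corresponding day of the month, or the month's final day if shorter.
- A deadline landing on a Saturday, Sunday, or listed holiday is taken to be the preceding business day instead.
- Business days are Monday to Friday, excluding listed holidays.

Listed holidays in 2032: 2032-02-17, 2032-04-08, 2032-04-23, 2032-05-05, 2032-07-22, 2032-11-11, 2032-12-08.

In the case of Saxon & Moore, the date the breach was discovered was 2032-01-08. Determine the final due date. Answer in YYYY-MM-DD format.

2032-04-07

3 months after 2032-01-08, on the same day of the month, is 2032-04-08.
2032-04-08 is a listed holiday; the preceding business day is 2032-04-07 (Wednesday).
Final deadline: 2032-04-07.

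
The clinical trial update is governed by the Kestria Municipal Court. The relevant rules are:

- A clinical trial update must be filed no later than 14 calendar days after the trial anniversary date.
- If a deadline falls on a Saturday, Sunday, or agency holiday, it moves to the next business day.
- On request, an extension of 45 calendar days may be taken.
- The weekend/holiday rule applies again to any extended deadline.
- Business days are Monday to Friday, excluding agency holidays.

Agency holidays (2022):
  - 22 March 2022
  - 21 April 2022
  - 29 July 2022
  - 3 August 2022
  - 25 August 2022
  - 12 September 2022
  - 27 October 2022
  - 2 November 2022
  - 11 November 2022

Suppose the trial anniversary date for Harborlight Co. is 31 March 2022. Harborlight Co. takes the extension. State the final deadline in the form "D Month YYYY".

30 May 2022

Trigger date 31 March 2022 + 14 calendar days = 14 April 2022.
14 April 2022 falls on a Thursday, which is a business day, so no adjustment is needed.
With the 45-day extension, 14 April 2022 becomes 29 May 2022.
29 May 2022 is a Sunday, so it moves to the next business day, 30 May 2022 (Monday).
Final deadline: 30 May 2022.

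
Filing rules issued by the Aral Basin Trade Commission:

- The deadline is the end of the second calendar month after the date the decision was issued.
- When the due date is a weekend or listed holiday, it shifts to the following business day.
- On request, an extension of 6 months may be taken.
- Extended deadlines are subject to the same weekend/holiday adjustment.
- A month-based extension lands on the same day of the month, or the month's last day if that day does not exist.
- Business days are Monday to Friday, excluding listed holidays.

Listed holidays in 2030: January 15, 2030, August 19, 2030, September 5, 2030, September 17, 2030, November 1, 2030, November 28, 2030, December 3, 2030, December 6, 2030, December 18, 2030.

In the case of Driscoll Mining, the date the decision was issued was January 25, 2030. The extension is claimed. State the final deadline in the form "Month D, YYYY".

October 1, 2030

The second month after January 25, 2030 is March 2030, whose last day is March 31, 2030.
March 31, 2030 is a Sunday, so it moves to the next business day, April 1, 2030 (Monday).
Add 6 months to April 1, 2030: October 1, 2030.
Since October 1, 2030 is a Tuesday and not a holiday, the date is unchanged.
So the filing is due October 1, 2030.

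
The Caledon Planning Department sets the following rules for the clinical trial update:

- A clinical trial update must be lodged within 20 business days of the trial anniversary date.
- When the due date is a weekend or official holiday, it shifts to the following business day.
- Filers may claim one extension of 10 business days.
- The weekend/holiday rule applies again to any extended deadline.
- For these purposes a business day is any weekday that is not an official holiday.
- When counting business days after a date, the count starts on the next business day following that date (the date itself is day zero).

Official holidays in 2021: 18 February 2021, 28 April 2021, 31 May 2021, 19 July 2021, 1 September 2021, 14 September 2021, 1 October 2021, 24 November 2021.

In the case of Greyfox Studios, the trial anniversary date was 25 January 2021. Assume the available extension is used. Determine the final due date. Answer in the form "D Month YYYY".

20 business days after 25 January 2021, excluding weekends and holidays, is 23 February 2021.
23 February 2021 (Tuesday) is already a business day.
Counting 10 further business days from 23 February 2021 reaches 9 March 2021.
9 March 2021 falls on a Tuesday, which is a business day, so no adjustment is needed.
The final due date is 9 March 2021.

9 March 2021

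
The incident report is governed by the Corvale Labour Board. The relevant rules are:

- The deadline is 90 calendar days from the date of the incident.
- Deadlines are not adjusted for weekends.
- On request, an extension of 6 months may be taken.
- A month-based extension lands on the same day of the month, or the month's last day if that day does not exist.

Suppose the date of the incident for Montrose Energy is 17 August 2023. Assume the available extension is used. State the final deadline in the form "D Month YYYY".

Trigger date 17 August 2023 + 90 calendar days = 15 November 2023.
15 November 2023 falls on a Wednesday. The rules make no weekend/holiday allowance, so it remains 15 November 2023.
Add 6 months to 15 November 2023: 15 May 2024.
15 May 2024 is a Wednesday; no weekend or holiday adjustment applies.
So the filing is due 15 May 2024.

15 May 2024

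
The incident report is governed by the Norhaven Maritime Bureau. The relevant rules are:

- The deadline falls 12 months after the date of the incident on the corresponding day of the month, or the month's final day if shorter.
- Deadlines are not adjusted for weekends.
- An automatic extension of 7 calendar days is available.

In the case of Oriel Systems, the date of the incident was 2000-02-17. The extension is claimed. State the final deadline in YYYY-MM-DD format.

Moving 12 months forward from 2000-02-17 on the corresponding day gives 2001-02-17.
2001-02-17 falls on a Saturday. The rules make no weekend/holiday allowance, so it remains 2001-02-17.
The 7-calendar-day extension moves the deadline from 2001-02-17 to 2001-02-24.
2001-02-24 is a Saturday; no weekend or holiday adjustment applies.
Final deadline: 2001-02-24.

2001-02-24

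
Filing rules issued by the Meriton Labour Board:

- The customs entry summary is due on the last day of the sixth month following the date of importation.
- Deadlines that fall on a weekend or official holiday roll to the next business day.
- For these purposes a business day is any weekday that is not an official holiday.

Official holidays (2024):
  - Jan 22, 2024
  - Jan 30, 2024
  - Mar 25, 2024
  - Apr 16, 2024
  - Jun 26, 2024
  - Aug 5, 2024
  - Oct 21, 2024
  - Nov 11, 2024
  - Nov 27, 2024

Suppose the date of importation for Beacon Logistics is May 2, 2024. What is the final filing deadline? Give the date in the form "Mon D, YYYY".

6 months after May 2, 2024 is November 2024; that month ends on Nov 30, 2024.
Nov 30, 2024 is a Saturday; the next business day is Dec 2, 2024 (Monday).
So the filing is due Dec 2, 2024.

Dec 2, 2024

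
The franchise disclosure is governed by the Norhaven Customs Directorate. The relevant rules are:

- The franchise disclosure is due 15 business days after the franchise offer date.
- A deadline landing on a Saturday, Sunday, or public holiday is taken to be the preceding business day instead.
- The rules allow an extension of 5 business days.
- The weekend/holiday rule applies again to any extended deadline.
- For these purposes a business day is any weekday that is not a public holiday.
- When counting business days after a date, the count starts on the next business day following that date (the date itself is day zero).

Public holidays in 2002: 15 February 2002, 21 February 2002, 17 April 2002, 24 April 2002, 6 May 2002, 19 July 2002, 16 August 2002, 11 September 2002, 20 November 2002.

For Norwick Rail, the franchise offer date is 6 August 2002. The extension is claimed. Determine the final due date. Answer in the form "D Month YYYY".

4 September 2002

15 business days after 6 August 2002, excluding weekends and holidays, is 28 August 2002.
28 August 2002 (Wednesday) is already a business day.
The 5-business-day extension runs from 28 August 2002 to 4 September 2002.
4 September 2002 (Wednesday) is already a business day.
The final due date is 4 September 2002.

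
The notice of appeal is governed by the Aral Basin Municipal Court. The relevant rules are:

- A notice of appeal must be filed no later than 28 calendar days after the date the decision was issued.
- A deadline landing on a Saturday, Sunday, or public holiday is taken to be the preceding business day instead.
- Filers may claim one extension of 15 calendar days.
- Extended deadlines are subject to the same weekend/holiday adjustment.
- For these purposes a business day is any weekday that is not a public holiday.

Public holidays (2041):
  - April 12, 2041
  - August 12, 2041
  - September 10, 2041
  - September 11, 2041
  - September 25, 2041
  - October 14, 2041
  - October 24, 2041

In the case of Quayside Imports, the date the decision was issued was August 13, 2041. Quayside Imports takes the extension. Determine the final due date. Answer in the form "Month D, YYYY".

September 24, 2041

28 calendar days after August 13, 2041 is September 10, 2041.
September 10, 2041 falls on a listed holiday. Rolling to the preceding business day gives September 9, 2041, a Monday.
Add the 15 calendar-day extension to September 9, 2041: September 24, 2041.
September 24, 2041 (Tuesday) is already a business day.
Final deadline: September 24, 2041.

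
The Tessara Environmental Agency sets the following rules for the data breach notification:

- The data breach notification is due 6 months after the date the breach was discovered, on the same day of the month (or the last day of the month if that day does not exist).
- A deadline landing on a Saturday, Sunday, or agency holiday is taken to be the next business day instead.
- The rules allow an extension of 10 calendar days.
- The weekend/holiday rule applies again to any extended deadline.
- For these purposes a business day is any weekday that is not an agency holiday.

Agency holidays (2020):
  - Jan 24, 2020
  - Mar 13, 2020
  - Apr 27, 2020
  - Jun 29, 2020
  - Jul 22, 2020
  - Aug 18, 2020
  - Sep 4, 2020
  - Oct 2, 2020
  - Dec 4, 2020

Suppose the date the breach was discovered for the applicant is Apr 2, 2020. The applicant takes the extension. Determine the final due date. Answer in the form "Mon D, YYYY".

Oct 15, 2020

6 months from Apr 2, 2020 is Oct 2, 2020.
Oct 2, 2020 falls on a listed holiday. Rolling to the next business day gives Oct 5, 2020, a Monday.
With the 10-day extension, Oct 5, 2020 becomes Oct 15, 2020.
Since Oct 15, 2020 is a Thursday and not a holiday, the date is unchanged.
Final deadline: Oct 15, 2020.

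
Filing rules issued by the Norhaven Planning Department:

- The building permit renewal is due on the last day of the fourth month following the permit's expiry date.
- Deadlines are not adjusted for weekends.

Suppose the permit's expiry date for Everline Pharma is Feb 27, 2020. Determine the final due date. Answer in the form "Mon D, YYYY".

4 months after Feb 27, 2020 falls in June 2020; the last day of that month is Jun 30, 2020.
Jun 30, 2020 falls on a Tuesday. The rules make no weekend/holiday allowance, so it remains Jun 30, 2020.
The final due date is Jun 30, 2020.

Jun 30, 2020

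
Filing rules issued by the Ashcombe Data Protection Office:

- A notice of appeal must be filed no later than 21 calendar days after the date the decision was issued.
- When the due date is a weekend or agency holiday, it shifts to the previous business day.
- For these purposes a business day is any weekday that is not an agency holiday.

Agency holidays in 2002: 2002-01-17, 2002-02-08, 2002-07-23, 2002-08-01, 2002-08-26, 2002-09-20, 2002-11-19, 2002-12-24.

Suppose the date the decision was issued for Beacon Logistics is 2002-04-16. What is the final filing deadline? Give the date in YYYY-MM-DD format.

2002-05-07

21 calendar days after 2002-04-16 is 2002-05-07.
2002-05-07 (Tuesday) is already a business day.
Final deadline: 2002-05-07.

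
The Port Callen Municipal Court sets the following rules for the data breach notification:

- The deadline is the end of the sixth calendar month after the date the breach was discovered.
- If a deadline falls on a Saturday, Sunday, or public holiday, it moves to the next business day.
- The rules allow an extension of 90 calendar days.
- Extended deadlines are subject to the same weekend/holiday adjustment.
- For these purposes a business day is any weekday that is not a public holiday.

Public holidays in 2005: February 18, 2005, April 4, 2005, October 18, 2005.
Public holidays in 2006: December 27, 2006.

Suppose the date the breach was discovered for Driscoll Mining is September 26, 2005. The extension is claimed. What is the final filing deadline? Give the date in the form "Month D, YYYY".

June 29, 2006

6 months after September 26, 2005 falls in March 2006; the last day of that month is March 31, 2006.
March 31, 2006 is a Friday and not a listed holiday, so it stands.
With the 90-day extension, March 31, 2006 becomes June 29, 2006.
Since June 29, 2006 is a Thursday and not a holiday, the date is unchanged.
So the filing is due June 29, 2006.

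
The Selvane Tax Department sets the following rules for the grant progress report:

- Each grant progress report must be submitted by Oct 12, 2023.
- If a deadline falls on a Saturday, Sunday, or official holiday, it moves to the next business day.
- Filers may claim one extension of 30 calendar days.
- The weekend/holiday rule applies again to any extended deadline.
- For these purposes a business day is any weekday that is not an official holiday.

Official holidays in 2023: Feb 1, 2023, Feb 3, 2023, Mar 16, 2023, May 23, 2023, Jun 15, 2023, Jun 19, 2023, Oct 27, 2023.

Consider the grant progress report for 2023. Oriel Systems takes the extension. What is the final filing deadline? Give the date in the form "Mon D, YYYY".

Start from the fixed due date, Oct 12, 2023.
Oct 12, 2023 falls on a Thursday, which is a business day, so no adjustment is needed.
Add the 30 calendar-day extension to Oct 12, 2023: Nov 11, 2023.
Nov 11, 2023 is a Saturday; the next business day is Nov 13, 2023 (Monday).
So the filing is due Nov 13, 2023.

Nov 13, 2023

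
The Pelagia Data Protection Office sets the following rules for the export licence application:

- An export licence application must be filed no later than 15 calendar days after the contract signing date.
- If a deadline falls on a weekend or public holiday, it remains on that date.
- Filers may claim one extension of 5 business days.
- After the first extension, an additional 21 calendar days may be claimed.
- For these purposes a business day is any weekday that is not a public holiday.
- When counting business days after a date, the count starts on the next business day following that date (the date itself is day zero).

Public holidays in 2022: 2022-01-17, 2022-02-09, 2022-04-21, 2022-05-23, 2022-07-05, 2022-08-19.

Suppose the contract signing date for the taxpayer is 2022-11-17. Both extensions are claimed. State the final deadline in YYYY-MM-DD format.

Adding 15 calendar days to 2022-11-17 gives 2022-12-02.
No adjustment is made for weekends or holidays, so 2022-12-02 stands.
The 5-business-day extension runs from 2022-12-02 to 2022-12-09.
No adjustment is made for weekends or holidays, so 2022-12-09 stands.
The 21-calendar-day extension moves the deadline from 2022-12-09 to 2022-12-30.
2022-12-30 falls on a Friday. The rules make no weekend/holiday allowance, so it remains 2022-12-30.
Final deadline: 2022-12-30.

2022-12-30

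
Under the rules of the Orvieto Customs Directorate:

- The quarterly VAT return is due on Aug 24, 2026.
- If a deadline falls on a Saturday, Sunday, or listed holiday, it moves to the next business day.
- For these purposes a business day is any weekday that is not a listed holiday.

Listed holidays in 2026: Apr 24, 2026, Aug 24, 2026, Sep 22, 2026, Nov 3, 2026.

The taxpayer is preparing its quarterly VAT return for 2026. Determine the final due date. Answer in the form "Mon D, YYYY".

The statutory due date is Aug 24, 2026.
Aug 24, 2026 falls on a listed holiday. Rolling to the next business day gives Aug 25, 2026, a Tuesday.
Final deadline: Aug 25, 2026.

Aug 25, 2026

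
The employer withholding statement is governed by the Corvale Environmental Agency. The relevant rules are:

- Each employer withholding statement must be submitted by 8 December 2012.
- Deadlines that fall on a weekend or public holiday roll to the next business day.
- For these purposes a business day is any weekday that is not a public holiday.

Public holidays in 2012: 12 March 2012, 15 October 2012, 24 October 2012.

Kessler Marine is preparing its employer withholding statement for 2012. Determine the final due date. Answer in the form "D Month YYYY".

10 December 2012

The statutory due date is 8 December 2012.
Because 8 December 2012 is a Saturday, the deadline becomes 10 December 2012 (Monday).
Final deadline: 10 December 2012.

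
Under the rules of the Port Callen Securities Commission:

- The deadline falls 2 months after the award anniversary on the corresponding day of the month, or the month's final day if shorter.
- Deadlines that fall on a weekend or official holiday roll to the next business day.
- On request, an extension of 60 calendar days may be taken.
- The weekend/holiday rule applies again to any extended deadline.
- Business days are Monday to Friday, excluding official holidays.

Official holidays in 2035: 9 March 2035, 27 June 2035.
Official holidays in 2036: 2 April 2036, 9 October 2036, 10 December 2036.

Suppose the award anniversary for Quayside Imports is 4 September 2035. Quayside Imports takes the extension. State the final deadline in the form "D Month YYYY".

Moving 2 months forward from 4 September 2035 on the corresponding day gives 4 November 2035.
Because 4 November 2035 is a Sunday, the deadline becomes 5 November 2035 (Monday).
With the 60-day extension, 5 November 2035 becomes 4 January 2036.
4 January 2036 (Friday) is already a business day.
So the filing is due 4 January 2036.

4 January 2036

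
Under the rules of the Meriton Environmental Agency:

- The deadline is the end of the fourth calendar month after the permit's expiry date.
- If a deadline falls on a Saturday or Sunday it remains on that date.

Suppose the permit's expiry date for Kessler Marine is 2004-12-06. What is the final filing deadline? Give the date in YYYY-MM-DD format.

2005-04-30

4 months after 2004-12-06 falls in April 2005; the last day of that month is 2005-04-30.
2005-04-30 is a Saturday; no weekend or holiday adjustment applies.
The final due date is 2005-04-30.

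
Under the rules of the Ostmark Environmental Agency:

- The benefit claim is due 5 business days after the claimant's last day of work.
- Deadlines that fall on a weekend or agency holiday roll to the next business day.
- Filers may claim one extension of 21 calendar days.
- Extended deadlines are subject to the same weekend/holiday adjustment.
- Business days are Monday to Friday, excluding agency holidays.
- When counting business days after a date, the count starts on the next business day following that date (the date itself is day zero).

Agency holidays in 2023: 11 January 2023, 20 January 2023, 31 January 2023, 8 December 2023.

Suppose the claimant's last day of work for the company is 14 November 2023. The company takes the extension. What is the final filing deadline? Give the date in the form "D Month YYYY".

Starting the day after 14 November 2023 and counting 5 business days lands on 21 November 2023.
21 November 2023 falls on a Tuesday, which is a business day, so no adjustment is needed.
Add the 21 calendar-day extension to 21 November 2023: 12 December 2023.
Since 12 December 2023 is a Tuesday and not a holiday, the date is unchanged.
The final due date is 12 December 2023.

12 December 2023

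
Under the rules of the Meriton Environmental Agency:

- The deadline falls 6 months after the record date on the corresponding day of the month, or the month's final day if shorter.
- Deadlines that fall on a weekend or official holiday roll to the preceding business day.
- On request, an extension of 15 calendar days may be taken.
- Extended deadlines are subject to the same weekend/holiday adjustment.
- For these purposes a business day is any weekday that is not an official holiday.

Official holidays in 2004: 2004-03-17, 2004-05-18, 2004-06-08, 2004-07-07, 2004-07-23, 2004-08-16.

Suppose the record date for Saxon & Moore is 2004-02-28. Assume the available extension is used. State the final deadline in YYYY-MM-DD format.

6 months after 2004-02-28, on the same day of the month, is 2004-08-28.
2004-08-28 is a Saturday, so it moves to the preceding business day, 2004-08-27 (Friday).
Applying the 15-calendar-day extension: 2004-08-27 + 15 days = 2004-09-11.
2004-09-11 is a Saturday, so it moves to the preceding business day, 2004-09-10 (Friday).
Final deadline: 2004-09-10.

2004-09-10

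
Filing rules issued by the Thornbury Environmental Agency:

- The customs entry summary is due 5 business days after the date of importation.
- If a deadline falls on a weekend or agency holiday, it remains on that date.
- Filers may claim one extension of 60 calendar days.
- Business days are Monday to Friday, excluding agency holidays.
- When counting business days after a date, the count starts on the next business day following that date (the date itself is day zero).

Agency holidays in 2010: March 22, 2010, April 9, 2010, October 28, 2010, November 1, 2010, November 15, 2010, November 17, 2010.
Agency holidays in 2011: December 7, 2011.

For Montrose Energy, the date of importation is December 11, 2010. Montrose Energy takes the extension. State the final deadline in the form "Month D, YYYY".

Starting the day after December 11, 2010 and counting 5 business days lands on December 17, 2010.
December 17, 2010 is a Friday; no weekend or holiday adjustment applies.
Add the 60 calendar-day extension to December 17, 2010: February 15, 2011.
No adjustment is made for weekends or holidays, so February 15, 2011 stands.
So the filing is due February 15, 2011.

February 15, 2011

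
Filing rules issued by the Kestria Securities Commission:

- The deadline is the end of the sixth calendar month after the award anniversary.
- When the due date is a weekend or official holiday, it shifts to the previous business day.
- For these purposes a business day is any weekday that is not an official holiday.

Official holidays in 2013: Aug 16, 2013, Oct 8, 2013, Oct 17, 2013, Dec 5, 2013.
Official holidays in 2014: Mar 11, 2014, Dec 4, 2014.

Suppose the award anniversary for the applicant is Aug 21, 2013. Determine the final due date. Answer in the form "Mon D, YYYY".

Feb 28, 2014

6 months after Aug 21, 2013 is February 2014; that month ends on Feb 28, 2014.
Feb 28, 2014 is a Friday and not a listed holiday, so it stands.
So the filing is due Feb 28, 2014.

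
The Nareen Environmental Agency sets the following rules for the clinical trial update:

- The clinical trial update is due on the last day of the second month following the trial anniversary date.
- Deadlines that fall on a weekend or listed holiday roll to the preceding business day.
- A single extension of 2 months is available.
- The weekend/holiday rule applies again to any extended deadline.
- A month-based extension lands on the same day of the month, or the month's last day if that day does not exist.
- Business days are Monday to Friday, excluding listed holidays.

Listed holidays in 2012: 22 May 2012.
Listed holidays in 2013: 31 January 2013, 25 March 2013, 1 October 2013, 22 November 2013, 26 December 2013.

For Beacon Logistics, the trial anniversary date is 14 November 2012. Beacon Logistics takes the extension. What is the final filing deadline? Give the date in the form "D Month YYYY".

2 months after 14 November 2012 falls in January 2013; the last day of that month is 31 January 2013.
31 January 2013 is a listed holiday, so it moves to the preceding business day, 30 January 2013 (Wednesday).
Add 2 months to 30 January 2013: 30 March 2013.
Because 30 March 2013 is a Saturday, the deadline becomes 29 March 2013 (Friday).
Final deadline: 29 March 2013.

29 March 2013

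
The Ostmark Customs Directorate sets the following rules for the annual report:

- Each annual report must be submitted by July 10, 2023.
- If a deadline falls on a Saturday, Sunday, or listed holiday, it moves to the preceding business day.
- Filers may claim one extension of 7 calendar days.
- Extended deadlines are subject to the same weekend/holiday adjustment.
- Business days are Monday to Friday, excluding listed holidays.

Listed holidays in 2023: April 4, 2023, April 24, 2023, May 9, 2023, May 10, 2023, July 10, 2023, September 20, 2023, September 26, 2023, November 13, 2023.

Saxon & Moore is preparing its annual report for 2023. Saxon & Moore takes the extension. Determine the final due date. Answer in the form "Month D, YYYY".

July 14, 2023

The statutory due date is July 10, 2023.
Because July 10, 2023 is a listed holiday, the deadline becomes July 7, 2023 (Friday).
With the 7-day extension, July 7, 2023 becomes July 14, 2023.
July 14, 2023 is a Friday and not a listed holiday, so it stands.
The final due date is July 14, 2023.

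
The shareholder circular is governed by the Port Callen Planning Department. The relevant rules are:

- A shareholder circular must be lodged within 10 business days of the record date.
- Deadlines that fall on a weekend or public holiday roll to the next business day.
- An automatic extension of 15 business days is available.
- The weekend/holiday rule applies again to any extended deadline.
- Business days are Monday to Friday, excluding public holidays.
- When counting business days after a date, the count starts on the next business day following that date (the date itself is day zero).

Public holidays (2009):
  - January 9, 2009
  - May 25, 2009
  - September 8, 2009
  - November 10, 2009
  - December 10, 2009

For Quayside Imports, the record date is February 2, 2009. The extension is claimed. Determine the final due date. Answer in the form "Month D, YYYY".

March 9, 2009

10 business days after February 2, 2009, excluding weekends and holidays, is February 16, 2009.
February 16, 2009 is a Monday and not a listed holiday, so it stands.
Counting 15 further business days from February 16, 2009 reaches March 9, 2009.
March 9, 2009 (Monday) is already a business day.
Final deadline: March 9, 2009.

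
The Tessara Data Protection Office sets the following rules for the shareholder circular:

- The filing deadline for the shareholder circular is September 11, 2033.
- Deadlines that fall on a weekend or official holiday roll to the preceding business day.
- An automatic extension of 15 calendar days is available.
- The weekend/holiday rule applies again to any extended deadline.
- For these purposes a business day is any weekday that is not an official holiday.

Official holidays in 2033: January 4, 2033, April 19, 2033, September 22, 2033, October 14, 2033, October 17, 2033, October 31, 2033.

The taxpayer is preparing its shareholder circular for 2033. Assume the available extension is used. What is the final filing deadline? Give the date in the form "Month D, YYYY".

The statutory due date is September 11, 2033.
Because September 11, 2033 is a Sunday, the deadline becomes September 9, 2033 (Friday).
The 15-calendar-day extension moves the deadline from September 9, 2033 to September 24, 2033.
September 24, 2033 falls on a Saturday. Rolling to the preceding business day gives September 23, 2033, a Friday.
So the filing is due September 23, 2033.

September 23, 2033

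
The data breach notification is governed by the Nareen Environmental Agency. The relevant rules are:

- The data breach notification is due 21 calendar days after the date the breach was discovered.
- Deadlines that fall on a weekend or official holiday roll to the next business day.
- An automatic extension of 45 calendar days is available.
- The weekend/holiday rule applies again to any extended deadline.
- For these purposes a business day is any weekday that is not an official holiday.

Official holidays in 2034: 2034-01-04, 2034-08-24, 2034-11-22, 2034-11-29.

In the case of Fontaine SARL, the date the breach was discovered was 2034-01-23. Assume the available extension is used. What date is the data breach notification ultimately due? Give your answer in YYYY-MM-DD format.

Adding 21 calendar days to 2034-01-23 gives 2034-02-13.
Since 2034-02-13 is a Monday and not a holiday, the date is unchanged.
With the 45-day extension, 2034-02-13 becomes 2034-03-30.
2034-03-30 (Thursday) is already a business day.
So the filing is due 2034-03-30.

2034-03-30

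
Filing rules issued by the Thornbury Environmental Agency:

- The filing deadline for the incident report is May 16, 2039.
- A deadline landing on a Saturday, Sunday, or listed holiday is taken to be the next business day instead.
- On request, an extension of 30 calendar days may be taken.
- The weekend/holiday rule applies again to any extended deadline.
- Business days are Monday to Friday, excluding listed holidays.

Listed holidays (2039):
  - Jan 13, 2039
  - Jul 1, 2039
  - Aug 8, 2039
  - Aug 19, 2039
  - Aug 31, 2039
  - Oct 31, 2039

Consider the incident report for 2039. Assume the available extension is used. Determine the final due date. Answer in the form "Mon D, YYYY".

Jun 15, 2039

The statutory due date is May 16, 2039.
May 16, 2039 is a Monday and not a listed holiday, so it stands.
With the 30-day extension, May 16, 2039 becomes Jun 15, 2039.
Jun 15, 2039 (Wednesday) is already a business day.
So the filing is due Jun 15, 2039.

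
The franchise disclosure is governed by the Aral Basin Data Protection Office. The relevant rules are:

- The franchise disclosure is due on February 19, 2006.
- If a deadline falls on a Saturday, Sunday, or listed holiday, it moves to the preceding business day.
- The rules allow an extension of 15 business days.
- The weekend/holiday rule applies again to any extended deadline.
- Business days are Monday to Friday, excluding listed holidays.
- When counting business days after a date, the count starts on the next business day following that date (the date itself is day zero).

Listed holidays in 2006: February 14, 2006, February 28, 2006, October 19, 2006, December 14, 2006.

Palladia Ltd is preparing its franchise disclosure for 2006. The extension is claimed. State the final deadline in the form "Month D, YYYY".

Start from the fixed due date, February 19, 2006.
February 19, 2006 is a Sunday, so it moves to the preceding business day, February 17, 2006 (Friday).
Applying the 15-business-day extension: 15 business days after February 17, 2006 is March 13, 2006.
March 13, 2006 is a Monday and not a listed holiday, so it stands.
So the filing is due March 13, 2006.

March 13, 2006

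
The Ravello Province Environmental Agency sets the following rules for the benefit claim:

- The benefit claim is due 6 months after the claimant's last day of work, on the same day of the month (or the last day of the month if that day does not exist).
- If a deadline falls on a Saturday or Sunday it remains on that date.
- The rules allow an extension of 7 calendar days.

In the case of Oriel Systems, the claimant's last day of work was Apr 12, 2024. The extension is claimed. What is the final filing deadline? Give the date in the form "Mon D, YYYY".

6 months from Apr 12, 2024 is Oct 12, 2024.
Oct 12, 2024 is a Saturday; no weekend or holiday adjustment applies.
Applying the 7-calendar-day extension: Oct 12, 2024 + 7 days = Oct 19, 2024.
Oct 19, 2024 falls on a Saturday. The rules make no weekend/holiday allowance, so it remains Oct 19, 2024.
The final due date is Oct 19, 2024.

Oct 19, 2024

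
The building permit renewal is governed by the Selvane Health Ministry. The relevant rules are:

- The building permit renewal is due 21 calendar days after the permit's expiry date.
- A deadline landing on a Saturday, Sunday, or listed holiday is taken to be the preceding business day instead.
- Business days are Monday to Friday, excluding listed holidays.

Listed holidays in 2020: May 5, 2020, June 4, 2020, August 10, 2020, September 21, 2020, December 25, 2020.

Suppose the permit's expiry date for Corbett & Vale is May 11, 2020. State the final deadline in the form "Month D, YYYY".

From May 11, 2020, 21 calendar days later is June 1, 2020.
June 1, 2020 falls on a Monday, which is a business day, so no adjustment is needed.
Final deadline: June 1, 2020.

June 1, 2020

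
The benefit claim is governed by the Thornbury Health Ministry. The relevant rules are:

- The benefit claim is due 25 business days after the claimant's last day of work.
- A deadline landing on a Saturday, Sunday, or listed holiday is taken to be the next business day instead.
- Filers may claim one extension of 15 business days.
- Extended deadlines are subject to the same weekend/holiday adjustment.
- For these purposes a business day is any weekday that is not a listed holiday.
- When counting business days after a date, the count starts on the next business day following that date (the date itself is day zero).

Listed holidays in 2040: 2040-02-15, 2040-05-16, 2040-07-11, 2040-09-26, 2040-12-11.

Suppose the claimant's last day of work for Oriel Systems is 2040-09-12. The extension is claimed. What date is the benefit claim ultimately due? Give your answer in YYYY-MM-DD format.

2040-11-08

25 business days after 2040-09-12, excluding weekends and holidays, is 2040-10-18.
Since 2040-10-18 is a Thursday and not a holiday, the date is unchanged.
The 15-business-day extension runs from 2040-10-18 to 2040-11-08.
2040-11-08 falls on a Thursday, which is a business day, so no adjustment is needed.
So the filing is due 2040-11-08.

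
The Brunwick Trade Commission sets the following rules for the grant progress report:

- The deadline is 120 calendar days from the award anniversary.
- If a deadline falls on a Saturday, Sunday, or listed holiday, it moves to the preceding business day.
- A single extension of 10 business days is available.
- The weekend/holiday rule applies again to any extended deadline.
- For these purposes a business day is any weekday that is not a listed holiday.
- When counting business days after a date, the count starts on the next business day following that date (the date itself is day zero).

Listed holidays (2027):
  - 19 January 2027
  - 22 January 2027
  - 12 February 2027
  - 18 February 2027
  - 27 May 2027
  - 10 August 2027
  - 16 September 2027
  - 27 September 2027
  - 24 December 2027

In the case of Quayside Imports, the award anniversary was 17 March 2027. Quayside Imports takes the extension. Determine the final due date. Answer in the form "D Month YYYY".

29 July 2027

From 17 March 2027, 120 calendar days later is 15 July 2027.
15 July 2027 (Thursday) is already a business day.
Applying the 10-business-day extension: 10 business days after 15 July 2027 is 29 July 2027.
Since 29 July 2027 is a Thursday and not a holiday, the date is unchanged.
So the filing is due 29 July 2027.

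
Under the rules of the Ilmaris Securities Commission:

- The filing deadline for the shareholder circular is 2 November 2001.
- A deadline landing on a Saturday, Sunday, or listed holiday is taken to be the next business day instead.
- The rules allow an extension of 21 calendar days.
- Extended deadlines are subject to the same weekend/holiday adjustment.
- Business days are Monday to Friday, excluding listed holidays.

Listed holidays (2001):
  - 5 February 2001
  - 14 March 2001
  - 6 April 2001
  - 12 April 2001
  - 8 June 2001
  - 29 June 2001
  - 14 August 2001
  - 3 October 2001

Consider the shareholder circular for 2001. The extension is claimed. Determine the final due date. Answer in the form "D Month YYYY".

23 November 2001

Start from the fixed due date, 2 November 2001.
2 November 2001 (Friday) is already a business day.
Applying the 21-calendar-day extension: 2 November 2001 + 21 days = 23 November 2001.
Since 23 November 2001 is a Friday and not a holiday, the date is unchanged.
Final deadline: 23 November 2001.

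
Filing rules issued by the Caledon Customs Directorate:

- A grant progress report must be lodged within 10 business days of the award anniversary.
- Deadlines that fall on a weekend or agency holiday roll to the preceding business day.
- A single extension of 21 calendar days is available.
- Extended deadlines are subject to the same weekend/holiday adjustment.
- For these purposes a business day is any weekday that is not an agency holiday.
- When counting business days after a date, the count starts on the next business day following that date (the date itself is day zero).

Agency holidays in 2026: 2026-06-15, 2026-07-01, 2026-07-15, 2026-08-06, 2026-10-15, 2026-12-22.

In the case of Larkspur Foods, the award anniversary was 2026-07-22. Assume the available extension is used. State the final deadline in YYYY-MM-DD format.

Starting the day after 2026-07-22 and counting 10 business days lands on 2026-08-05.
2026-08-05 falls on a Wednesday, which is a business day, so no adjustment is needed.
Add the 21 calendar-day extension to 2026-08-05: 2026-08-26.
2026-08-26 (Wednesday) is already a business day.
Final deadline: 2026-08-26.

2026-08-26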